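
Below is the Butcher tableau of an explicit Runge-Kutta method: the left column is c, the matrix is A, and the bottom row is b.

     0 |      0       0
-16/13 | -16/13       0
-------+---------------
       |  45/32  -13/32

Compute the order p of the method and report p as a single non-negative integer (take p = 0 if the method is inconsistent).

b = (45/32, -13/32)
c = (0, -16/13)
Σ b_i: 45/32·1 + (-13/32)·1 = 1 ✓
b·c: (-13/32)·(-16/13) = 1/2 ✓; 2 stages ⇒ order 2.

2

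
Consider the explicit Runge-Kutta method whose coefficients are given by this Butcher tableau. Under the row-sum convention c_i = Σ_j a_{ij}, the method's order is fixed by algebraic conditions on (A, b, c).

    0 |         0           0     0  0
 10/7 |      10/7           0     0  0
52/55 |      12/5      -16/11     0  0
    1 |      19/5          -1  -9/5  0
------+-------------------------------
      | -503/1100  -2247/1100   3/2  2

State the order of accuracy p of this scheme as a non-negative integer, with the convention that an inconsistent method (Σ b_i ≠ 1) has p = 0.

b = (-503/1100, -2247/1100, 3/2, 2)
c = (0, 10/7, 52/55, 1)
Ac = (0, 0, -160/77, -6026/1925)
Σ b_i: (-503/1100)·1 + (-2247/1100)·1 + 3/2·1 + 2·1 = 1 ✓
b·c: (-2247/1100)·10/7 + 3/2·52/55 + 2·1 = 1/2 ✓
b·c²: (-2247/1100)·100/49 + 3/2·2704/3025 + 2·1 = -17533/21175 ≠ 1/3 ⇒ order 2.
b·Ac: 3/2·(-160/77) + 2·(-6026/1925) = -18052/1925 ≠ 1/6

2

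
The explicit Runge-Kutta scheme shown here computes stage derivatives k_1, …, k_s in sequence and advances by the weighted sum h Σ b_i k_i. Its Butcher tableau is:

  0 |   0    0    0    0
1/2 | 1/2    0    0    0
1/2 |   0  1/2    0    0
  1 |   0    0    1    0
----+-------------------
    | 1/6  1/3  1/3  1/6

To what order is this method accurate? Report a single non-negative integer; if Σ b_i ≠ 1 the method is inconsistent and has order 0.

4

b = (1/6, 1/3, 1/3, 1/6)
c = (0, 1/2, 1/2, 1)
Ac = (0, 0, 1/4, 1/2)
Σ b_i: 1/6·1 + 1/3·1 + 1/3·1 + 1/6·1 = 1 ✓
b·c: 1/3·1/2 + 1/3·1/2 + 1/6·1 = 1/2 ✓
b·c²: 1/3·1/4 + 1/3·1/4 + 1/6·1 = 1/3 ✓
b·Ac: 1/3·1/4 + 1/6·1/2 = 1/6 ✓
b·c³: 1/3·1/8 + 1/3·1/8 + 1/6·1 = 1/4 ✓
b·(c∘Ac): 1/3·1/8 + 1/6·1/2 = 1/8 ✓
b·Ac²: 1/3·1/8 + 1/6·1/4 = 1/12 ✓
b·A²c: 1/6·1/4 = 1/24 ✓; 4 stages ⇒ order 4.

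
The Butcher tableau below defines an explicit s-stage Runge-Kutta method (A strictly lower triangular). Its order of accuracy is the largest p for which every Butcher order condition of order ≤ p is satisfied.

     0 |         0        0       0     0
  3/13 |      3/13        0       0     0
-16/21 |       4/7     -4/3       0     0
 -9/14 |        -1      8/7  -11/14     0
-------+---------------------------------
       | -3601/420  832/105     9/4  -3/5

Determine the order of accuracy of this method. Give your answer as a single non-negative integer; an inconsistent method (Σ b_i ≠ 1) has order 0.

b = (-3601/420, 832/105, 9/4, -3/5)
c = (0, 3/13, -16/21, -9/14)
Ac = (0, 0, -4/13, 1648/1911)
Σ b_i: (-3601/420)·1 + 832/105·1 + 9/4·1 + (-3/5)·1 = 1 ✓
b·c: 832/105·3/13 + 9/4·(-16/21) + (-3/5)·(-9/14) = 1/2 ✓
b·c²: 832/105·9/169 + 9/4·256/441 + (-3/5)·81/196 = 18857/12740 ≠ 1/3 ⇒ order 2.
b·Ac: 9/4·(-4/13) + (-3/5)·1648/1911 = -3853/3185 ≠ 1/6

2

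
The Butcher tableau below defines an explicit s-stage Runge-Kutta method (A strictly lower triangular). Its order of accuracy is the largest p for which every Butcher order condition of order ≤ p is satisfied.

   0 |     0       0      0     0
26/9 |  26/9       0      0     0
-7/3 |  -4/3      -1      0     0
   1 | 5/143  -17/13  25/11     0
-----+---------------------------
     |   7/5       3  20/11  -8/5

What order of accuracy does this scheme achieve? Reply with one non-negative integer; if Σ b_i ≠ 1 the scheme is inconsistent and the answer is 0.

b = (7/5, 3, 20/11, -8/5)
c = (0, 26/9, -7/3, 1)
Ac = (0, 0, -26/9, -899/99)
Σ b_i: 7/5·1 + 3·1 + 20/11·1 + (-8/5)·1 = 254/55 ≠ 1 ⇒ order 0.

0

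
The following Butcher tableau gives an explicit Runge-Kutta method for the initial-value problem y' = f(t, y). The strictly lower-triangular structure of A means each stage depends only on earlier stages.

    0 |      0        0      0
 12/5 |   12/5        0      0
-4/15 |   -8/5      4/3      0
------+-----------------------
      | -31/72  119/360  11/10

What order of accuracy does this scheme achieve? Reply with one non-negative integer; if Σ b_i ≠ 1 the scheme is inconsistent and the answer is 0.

b = (-31/72, 119/360, 11/10)
c = (0, 12/5, -4/15)
Ac = (0, 0, 16/5)
Σ b_i: (-31/72)·1 + 119/360·1 + 11/10·1 = 1 ✓
b·c: 119/360·12/5 + 11/10·(-4/15) = 1/2 ✓
b·c²: 119/360·144/25 + 11/10·16/225 = 446/225 ≠ 1/3 ⇒ order 2.
b·Ac: 11/10·16/5 = 88/25 ≠ 1/6

2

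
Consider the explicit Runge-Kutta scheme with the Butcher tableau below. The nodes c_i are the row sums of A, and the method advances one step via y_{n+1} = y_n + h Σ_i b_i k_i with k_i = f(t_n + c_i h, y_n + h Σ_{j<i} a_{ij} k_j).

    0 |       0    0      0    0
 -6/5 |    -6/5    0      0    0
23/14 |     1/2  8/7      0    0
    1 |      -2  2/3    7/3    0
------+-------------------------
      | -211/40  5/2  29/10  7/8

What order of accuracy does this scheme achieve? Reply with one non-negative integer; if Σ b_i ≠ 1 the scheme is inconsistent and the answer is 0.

1

b = (-211/40, 5/2, 29/10, 7/8)
c = (0, -6/5, 23/14, 1)
Ac = (0, 0, -48/35, 91/30)
Σ b_i: (-211/40)·1 + 5/2·1 + 29/10·1 + 7/8·1 = 1 ✓
b·c: 5/2·(-6/5) + 29/10·23/14 + 7/8·1 = 739/280 ≠ 1/2 ⇒ order 1.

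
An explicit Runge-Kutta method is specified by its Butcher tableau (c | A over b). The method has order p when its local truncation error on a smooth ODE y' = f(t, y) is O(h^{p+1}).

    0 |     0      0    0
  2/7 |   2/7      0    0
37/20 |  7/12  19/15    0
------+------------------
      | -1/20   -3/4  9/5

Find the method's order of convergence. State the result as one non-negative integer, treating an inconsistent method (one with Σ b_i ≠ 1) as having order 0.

1

b = (-1/20, -3/4, 9/5)
c = (0, 2/7, 37/20)
Ac = (0, 0, 38/105)
Σ b_i: (-1/20)·1 + (-3/4)·1 + 9/5·1 = 1 ✓
b·c: (-3/4)·2/7 + 9/5·37/20 = 2181/700 ≠ 1/2 ⇒ order 1.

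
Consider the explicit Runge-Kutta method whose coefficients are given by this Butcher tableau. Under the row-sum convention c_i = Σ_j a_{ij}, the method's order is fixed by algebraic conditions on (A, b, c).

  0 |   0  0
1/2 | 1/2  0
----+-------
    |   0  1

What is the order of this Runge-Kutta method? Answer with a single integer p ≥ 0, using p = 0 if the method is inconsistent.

2

b = (0, 1)
c = (0, 1/2)
Σ b_i: 1·1 = 1 ✓
b·c: 1·1/2 = 1/2 ✓; 2 stages ⇒ order 2.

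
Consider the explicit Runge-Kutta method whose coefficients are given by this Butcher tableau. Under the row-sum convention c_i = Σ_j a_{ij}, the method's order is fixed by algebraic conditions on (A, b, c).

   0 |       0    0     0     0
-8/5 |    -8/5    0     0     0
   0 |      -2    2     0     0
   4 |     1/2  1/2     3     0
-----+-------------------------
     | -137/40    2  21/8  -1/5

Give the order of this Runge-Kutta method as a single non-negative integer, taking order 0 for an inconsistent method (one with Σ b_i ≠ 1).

b = (-137/40, 2, 21/8, -1/5)
c = (0, -8/5, 0, 4)
Ac = (0, 0, -16/5, -4/5)
Σ b_i: (-137/40)·1 + 2·1 + 21/8·1 + (-1/5)·1 = 1 ✓
b·c: 2·(-8/5) + (-1/5)·4 = -4 ≠ 1/2 ⇒ order 1.

1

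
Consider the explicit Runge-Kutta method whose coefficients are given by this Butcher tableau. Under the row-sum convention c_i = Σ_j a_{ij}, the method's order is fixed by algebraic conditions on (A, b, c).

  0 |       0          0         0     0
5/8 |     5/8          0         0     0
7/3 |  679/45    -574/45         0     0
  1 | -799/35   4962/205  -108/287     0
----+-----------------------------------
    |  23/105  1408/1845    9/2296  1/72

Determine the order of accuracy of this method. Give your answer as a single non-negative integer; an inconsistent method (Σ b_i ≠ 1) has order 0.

b = (23/105, 1408/1845, 9/2296, 1/72)
c = (0, 5/8, 7/3, 1)
Ac = (0, 0, -287/36, 57/4)
Σ b_i: 23/105·1 + 1408/1845·1 + 9/2296·1 + 1/72·1 = 1 ✓
b·c: 1408/1845·5/8 + 9/2296·7/3 + 1/72·1 = 1/2 ✓
b·c²: 1408/1845·25/64 + 9/2296·49/9 + 1/72·1 = 1/3 ✓
b·Ac: 9/2296·(-287/36) + 1/72·57/4 = 1/6 ✓
b·c³: 1408/1845·125/512 + 9/2296·343/27 + 1/72·1 = 1/4 ✓
b·(c∘Ac): 9/2296·(-2009/108) + 1/72·57/4 = 1/8 ✓
b·Ac²: 9/2296·(-1435/288) + 1/72·237/32 = 1/12 ✓
b·A²c: 1/72·3 = 1/24 ✓; 4 stages ⇒ order 4.

4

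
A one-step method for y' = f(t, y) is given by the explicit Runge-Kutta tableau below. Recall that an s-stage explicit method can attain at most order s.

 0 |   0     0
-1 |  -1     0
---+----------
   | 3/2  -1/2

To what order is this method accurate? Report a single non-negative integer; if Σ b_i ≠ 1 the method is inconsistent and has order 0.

2

b = (3/2, -1/2)
c = (0, -1)
Σ b_i: 3/2·1 + (-1/2)·1 = 1 ✓
b·c: (-1/2)·(-1) = 1/2 ✓; 2 stages ⇒ order 2.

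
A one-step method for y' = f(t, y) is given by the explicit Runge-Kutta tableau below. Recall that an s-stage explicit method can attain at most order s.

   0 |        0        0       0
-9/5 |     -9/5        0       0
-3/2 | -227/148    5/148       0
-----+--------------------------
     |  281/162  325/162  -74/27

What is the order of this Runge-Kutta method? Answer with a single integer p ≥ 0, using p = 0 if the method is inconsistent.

b = (281/162, 325/162, -74/27)
c = (0, -9/5, -3/2)
Ac = (0, 0, -9/148)
Σ b_i: 281/162·1 + 325/162·1 + (-74/27)·1 = 1 ✓
b·c: 325/162·(-9/5) + (-74/27)·(-3/2) = 1/2 ✓
b·c²: 325/162·81/25 + (-74/27)·9/4 = 1/3 ✓
b·Ac: (-74/27)·(-9/148) = 1/6 ✓; 3 stages ⇒ order 3.

3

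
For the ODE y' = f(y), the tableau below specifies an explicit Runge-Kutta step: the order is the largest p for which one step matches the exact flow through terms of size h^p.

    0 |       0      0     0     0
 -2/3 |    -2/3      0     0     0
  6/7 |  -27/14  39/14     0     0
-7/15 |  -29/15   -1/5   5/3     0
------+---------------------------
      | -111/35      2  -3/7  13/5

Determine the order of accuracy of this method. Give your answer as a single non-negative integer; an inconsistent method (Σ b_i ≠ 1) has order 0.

b = (-111/35, 2, -3/7, 13/5)
c = (0, -2/3, 6/7, -7/15)
Ac = (0, 0, -13/7, 164/105)
Σ b_i: (-111/35)·1 + 2·1 + (-3/7)·1 + 13/5·1 = 1 ✓
b·c: 2·(-2/3) + (-3/7)·6/7 + 13/5·(-7/15) = -10709/3675 ≠ 1/2 ⇒ order 1.

1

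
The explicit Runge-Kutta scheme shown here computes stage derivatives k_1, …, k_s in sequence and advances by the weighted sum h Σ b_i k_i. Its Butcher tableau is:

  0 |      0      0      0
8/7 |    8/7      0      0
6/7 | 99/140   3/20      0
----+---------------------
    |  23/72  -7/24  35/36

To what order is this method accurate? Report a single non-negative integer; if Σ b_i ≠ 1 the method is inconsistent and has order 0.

3

b = (23/72, -7/24, 35/36)
c = (0, 8/7, 6/7)
Ac = (0, 0, 6/35)
Σ b_i: 23/72·1 + (-7/24)·1 + 35/36·1 = 1 ✓
b·c: (-7/24)·8/7 + 35/36·6/7 = 1/2 ✓
b·c²: (-7/24)·64/49 + 35/36·36/49 = 1/3 ✓
b·Ac: 35/36·6/35 = 1/6 ✓; 3 stages ⇒ order 3.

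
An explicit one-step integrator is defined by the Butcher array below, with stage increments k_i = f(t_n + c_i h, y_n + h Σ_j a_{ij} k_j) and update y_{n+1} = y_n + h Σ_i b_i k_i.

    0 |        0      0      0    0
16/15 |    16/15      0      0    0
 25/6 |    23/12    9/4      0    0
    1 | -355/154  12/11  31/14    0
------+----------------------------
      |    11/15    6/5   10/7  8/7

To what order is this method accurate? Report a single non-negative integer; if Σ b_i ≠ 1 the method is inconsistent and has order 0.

0

b = (11/15, 6/5, 10/7, 8/7)
c = (0, 16/15, 25/6, 1)
Ac = (0, 0, 12/5, 48001/4620)
Σ b_i: 11/15·1 + 6/5·1 + 10/7·1 + 8/7·1 = 473/105 ≠ 1 ⇒ order 0.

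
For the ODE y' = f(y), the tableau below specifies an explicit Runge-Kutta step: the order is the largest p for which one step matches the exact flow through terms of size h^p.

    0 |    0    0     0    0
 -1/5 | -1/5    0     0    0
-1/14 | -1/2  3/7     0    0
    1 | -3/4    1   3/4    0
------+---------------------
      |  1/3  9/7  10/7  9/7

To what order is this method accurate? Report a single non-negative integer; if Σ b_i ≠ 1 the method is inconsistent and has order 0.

0

b = (1/3, 9/7, 10/7, 9/7)
c = (0, -1/5, -1/14, 1)
Ac = (0, 0, -3/35, -71/280)
Σ b_i: 1/3·1 + 9/7·1 + 10/7·1 + 9/7·1 = 13/3 ≠ 1 ⇒ order 0.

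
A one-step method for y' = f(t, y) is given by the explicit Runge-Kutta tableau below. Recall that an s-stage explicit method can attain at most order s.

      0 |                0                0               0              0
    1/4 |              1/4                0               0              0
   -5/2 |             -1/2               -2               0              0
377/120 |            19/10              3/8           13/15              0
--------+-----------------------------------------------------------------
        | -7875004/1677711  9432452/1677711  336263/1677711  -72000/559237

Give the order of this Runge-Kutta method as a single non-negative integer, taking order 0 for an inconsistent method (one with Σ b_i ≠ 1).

b = (-7875004/1677711, 9432452/1677711, 336263/1677711, -72000/559237)
c = (0, 1/4, -5/2, 377/120)
Ac = (0, 0, -1/2, -199/96)
Σ b_i: (-7875004/1677711)·1 + 9432452/1677711·1 + 336263/1677711·1 + (-72000/559237)·1 = 1 ✓
b·c: 9432452/1677711·1/4 + 336263/1677711·(-5/2) + (-72000/559237)·377/120 = 1/2 ✓
b·c²: 9432452/1677711·1/16 + 336263/1677711·25/4 + (-72000/559237)·142129/14400 = 1/3 ✓
b·Ac: 336263/1677711·(-1/2) + (-72000/559237)·(-199/96) = 1/6 ✓
b·c³: 9432452/1677711·1/64 + 336263/1677711·(-125/8) + (-72000/559237)·53582633/1728000 = -188872903/26843376 ≠ 1/4 ⇒ order 3.
b·(c∘Ac): 336263/1677711·5/4 + (-72000/559237)·(-75023/11520) = 1827010/1677711 ≠ 1/8
b·Ac²: 336263/1677711·(-1/8) + (-72000/559237)·2089/384 = -9736763/13421688 ≠ 1/12
b·A²c: (-72000/559237)·(-13/30) = 31200/559237 ≠ 1/24

3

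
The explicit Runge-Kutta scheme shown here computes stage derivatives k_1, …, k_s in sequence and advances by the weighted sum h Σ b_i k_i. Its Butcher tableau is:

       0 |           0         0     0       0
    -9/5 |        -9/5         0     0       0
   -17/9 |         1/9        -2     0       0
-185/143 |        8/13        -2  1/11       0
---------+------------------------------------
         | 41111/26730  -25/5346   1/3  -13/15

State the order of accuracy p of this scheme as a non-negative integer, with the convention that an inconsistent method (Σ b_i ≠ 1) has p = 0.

2

b = (41111/26730, -25/5346, 1/3, -13/15)
c = (0, -9/5, -17/9, -185/143)
Ac = (0, 0, 18/5, 1697/495)
Σ b_i: 41111/26730·1 + (-25/5346)·1 + 1/3·1 + (-13/15)·1 = 1 ✓
b·c: (-25/5346)·(-9/5) + 1/3·(-17/9) + (-13/15)·(-185/143) = 1/2 ✓
b·c²: (-25/5346)·81/25 + 1/3·289/81 + (-13/15)·34225/20449 = -211279/764478 ≠ 1/3 ⇒ order 2.
b·Ac: 1/3·18/5 + (-13/15)·1697/495 = -13151/7425 ≠ 1/6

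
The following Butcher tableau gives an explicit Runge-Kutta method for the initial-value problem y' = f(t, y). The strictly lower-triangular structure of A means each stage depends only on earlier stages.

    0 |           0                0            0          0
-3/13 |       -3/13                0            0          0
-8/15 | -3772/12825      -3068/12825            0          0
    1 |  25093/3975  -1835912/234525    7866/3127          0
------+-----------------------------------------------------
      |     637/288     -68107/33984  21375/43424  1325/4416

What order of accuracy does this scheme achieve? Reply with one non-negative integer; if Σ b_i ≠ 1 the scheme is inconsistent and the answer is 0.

b = (637/288, -68107/33984, 21375/43424, 1325/4416)
c = (0, -3/13, -8/15, 1)
Ac = (0, 0, 236/4275, 616/1325)
Σ b_i: 637/288·1 + (-68107/33984)·1 + 21375/43424·1 + 1325/4416·1 = 1 ✓
b·c: (-68107/33984)·(-3/13) + 21375/43424·(-8/15) + 1325/4416·1 = 1/2 ✓
b·c²: (-68107/33984)·9/169 + 21375/43424·64/225 + 1325/4416·1 = 1/3 ✓
b·Ac: 21375/43424·236/4275 + 1325/4416·616/1325 = 1/6 ✓
b·c³: (-68107/33984)·(-27/2197) + 21375/43424·(-512/3375) + 1325/4416·1 = 1/4 ✓
b·(c∘Ac): 21375/43424·(-1888/64125) + 1325/4416·616/1325 = 1/8 ✓
b·Ac²: 21375/43424·(-236/18525) + 1325/4416·5144/17225 = 1/12 ✓
b·A²c: 1325/4416·184/1325 = 1/24 ✓; 4 stages ⇒ order 4.

4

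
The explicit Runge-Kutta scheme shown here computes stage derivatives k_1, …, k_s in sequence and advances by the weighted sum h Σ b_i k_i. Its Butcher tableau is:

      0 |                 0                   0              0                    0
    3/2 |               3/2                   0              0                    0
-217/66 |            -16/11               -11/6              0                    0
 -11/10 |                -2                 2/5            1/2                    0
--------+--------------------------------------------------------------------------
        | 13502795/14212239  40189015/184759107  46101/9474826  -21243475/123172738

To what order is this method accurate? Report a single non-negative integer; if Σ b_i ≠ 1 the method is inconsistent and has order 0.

3

b = (13502795/14212239, 40189015/184759107, 46101/9474826, -21243475/123172738)
c = (0, 3/2, -217/66, -11/10)
Ac = (0, 0, -11/4, -689/660)
Σ b_i: 13502795/14212239·1 + 40189015/184759107·1 + 46101/9474826·1 + (-21243475/123172738)·1 = 1 ✓
b·c: 40189015/184759107·3/2 + 46101/9474826·(-217/66) + (-21243475/123172738)·(-11/10) = 1/2 ✓
b·c²: 40189015/184759107·9/4 + 46101/9474826·47089/4356 + (-21243475/123172738)·121/100 = 1/3 ✓
b·Ac: 46101/9474826·(-11/4) + (-21243475/123172738)·(-689/660) = 1/6 ✓
b·c³: 40189015/184759107·27/8 + 46101/9474826·(-10218313/287496) + (-21243475/123172738)·(-1331/1000) = 14834661851/18760155480 ≠ 1/4 ⇒ order 3.
b·(c∘Ac): 46101/9474826·217/24 + (-21243475/123172738)·689/600 = -17516125/113697912 ≠ 1/8
b·Ac²: 46101/9474826·(-33/8) + (-21243475/123172738)·274649/43560 = -6752484911/6097050531 ≠ 1/12
b·A²c: (-21243475/123172738)·(-11/8) = 233678225/985381904 ≠ 1/24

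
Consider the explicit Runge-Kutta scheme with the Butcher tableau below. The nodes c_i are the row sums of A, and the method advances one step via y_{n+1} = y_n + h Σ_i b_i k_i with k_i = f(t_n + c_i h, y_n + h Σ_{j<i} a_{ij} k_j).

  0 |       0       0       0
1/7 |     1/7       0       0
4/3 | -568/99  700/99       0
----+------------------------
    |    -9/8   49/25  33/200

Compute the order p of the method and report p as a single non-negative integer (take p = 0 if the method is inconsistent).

3

b = (-9/8, 49/25, 33/200)
c = (0, 1/7, 4/3)
Ac = (0, 0, 100/99)
Σ b_i: (-9/8)·1 + 49/25·1 + 33/200·1 = 1 ✓
b·c: 49/25·1/7 + 33/200·4/3 = 1/2 ✓
b·c²: 49/25·1/49 + 33/200·16/9 = 1/3 ✓
b·Ac: 33/200·100/99 = 1/6 ✓; 3 stages ⇒ order 3.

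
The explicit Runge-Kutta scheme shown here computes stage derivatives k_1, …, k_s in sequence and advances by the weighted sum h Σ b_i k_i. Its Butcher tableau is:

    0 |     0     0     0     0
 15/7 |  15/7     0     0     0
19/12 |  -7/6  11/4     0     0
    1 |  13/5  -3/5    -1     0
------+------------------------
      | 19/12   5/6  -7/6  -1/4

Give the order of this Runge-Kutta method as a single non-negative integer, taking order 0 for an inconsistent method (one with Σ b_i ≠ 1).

1

b = (19/12, 5/6, -7/6, -1/4)
c = (0, 15/7, 19/12, 1)
Ac = (0, 0, 165/28, -241/84)
Σ b_i: 19/12·1 + 5/6·1 + (-7/6)·1 + (-1/4)·1 = 1 ✓
b·c: 5/6·15/7 + (-7/6)·19/12 + (-1/4)·1 = -157/504 ≠ 1/2 ⇒ order 1.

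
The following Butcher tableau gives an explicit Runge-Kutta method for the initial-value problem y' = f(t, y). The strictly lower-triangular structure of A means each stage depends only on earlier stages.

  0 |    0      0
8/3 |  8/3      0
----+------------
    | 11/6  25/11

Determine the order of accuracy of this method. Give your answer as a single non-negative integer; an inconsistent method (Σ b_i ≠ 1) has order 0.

0

b = (11/6, 25/11)
c = (0, 8/3)
Σ b_i: 11/6·1 + 25/11·1 = 271/66 ≠ 1 ⇒ order 0.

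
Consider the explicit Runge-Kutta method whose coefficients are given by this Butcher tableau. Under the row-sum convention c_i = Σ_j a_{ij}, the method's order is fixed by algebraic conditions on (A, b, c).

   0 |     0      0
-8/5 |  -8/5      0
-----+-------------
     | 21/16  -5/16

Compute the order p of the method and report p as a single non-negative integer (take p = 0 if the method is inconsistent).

2

b = (21/16, -5/16)
c = (0, -8/5)
Σ b_i: 21/16·1 + (-5/16)·1 = 1 ✓
b·c: (-5/16)·(-8/5) = 1/2 ✓; 2 stages ⇒ order 2.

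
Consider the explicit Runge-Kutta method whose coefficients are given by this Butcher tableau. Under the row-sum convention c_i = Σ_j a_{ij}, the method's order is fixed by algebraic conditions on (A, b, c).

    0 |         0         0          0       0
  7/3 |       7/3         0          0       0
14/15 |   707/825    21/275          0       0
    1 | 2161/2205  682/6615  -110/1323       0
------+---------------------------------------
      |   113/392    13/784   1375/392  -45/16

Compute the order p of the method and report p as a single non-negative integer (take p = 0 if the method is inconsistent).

4

b = (113/392, 13/784, 1375/392, -45/16)
c = (0, 7/3, 14/15, 1)
Ac = (0, 0, 49/275, 22/135)
Σ b_i: 113/392·1 + 13/784·1 + 1375/392·1 + (-45/16)·1 = 1 ✓
b·c: 13/784·7/3 + 1375/392·14/15 + (-45/16)·1 = 1/2 ✓
b·c²: 13/784·49/9 + 1375/392·196/225 + (-45/16)·1 = 1/3 ✓
b·Ac: 1375/392·49/275 + (-45/16)·22/135 = 1/6 ✓
b·c³: 13/784·343/27 + 1375/392·2744/3375 + (-45/16)·1 = 1/4 ✓
b·(c∘Ac): 1375/392·686/4125 + (-45/16)·22/135 = 1/8 ✓
b·Ac²: 1375/392·343/825 + (-45/16)·22/45 = 1/12 ✓
b·A²c: (-45/16)·(-2/135) = 1/24 ✓; 4 stages ⇒ order 4.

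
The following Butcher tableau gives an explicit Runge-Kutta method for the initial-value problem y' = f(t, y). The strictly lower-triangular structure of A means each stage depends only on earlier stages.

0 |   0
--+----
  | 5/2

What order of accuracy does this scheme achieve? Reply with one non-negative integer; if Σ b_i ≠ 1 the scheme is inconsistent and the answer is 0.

0

b = (5/2)
c = (0)
Σ b_i: 5/2·1 = 5/2 ≠ 1 ⇒ order 0.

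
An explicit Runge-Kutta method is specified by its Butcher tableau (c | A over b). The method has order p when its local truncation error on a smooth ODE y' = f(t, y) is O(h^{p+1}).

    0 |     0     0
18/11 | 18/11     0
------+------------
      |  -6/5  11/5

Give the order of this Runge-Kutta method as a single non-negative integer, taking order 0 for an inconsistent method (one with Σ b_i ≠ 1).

1

b = (-6/5, 11/5)
c = (0, 18/11)
Σ b_i: (-6/5)·1 + 11/5·1 = 1 ✓
b·c: 11/5·18/11 = 18/5 ≠ 1/2 ⇒ order 1.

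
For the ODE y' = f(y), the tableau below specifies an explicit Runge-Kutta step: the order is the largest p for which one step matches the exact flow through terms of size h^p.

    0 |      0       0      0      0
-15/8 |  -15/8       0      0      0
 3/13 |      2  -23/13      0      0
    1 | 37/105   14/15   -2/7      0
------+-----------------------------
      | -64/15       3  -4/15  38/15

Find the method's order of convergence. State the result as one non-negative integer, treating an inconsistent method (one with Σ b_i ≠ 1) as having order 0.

1

b = (-64/15, 3, -4/15, 38/15)
c = (0, -15/8, 3/13, 1)
Ac = (0, 0, 345/104, -661/364)
Σ b_i: (-64/15)·1 + 3·1 + (-4/15)·1 + 38/15·1 = 1 ✓
b·c: 3·(-15/8) + (-4/15)·3/13 + 38/15·1 = -4919/1560 ≠ 1/2 ⇒ order 1.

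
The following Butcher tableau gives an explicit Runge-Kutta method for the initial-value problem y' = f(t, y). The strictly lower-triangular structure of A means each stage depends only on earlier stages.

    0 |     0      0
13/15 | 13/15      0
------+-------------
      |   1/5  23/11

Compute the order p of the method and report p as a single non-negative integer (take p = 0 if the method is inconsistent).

b = (1/5, 23/11)
c = (0, 13/15)
Σ b_i: 1/5·1 + 23/11·1 = 126/55 ≠ 1 ⇒ order 0.

0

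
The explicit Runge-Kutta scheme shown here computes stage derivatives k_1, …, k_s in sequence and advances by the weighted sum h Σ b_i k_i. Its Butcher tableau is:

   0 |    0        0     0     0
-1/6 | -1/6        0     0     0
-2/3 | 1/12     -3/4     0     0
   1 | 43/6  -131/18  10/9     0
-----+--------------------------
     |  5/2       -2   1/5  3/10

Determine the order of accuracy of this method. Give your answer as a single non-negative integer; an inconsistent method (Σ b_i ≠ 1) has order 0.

4

b = (5/2, -2, 1/5, 3/10)
c = (0, -1/6, -2/3, 1)
Ac = (0, 0, 1/8, 17/36)
Σ b_i: 5/2·1 + (-2)·1 + 1/5·1 + 3/10·1 = 1 ✓
b·c: (-2)·(-1/6) + 1/5·(-2/3) + 3/10·1 = 1/2 ✓
b·c²: (-2)·1/36 + 1/5·4/9 + 3/10·1 = 1/3 ✓
b·Ac: 1/5·1/8 + 3/10·17/36 = 1/6 ✓
b·c³: (-2)·(-1/216) + 1/5·(-8/27) + 3/10·1 = 1/4 ✓
b·(c∘Ac): 1/5·(-1/12) + 3/10·17/36 = 1/8 ✓
b·Ac²: 1/5·(-1/48) + 3/10·7/24 = 1/12 ✓
b·A²c: 3/10·5/36 = 1/24 ✓; 4 stages ⇒ order 4.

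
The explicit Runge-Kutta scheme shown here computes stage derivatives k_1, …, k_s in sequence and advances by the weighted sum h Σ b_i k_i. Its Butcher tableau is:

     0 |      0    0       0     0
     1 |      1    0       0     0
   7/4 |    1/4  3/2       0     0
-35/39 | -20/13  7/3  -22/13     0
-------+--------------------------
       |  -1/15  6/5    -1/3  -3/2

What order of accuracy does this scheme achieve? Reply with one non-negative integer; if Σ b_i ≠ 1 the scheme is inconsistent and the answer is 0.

b = (-1/15, 6/5, -1/3, -3/2)
c = (0, 1, 7/4, -35/39)
Ac = (0, 0, 3/2, -49/78)
Σ b_i: (-1/15)·1 + 6/5·1 + (-1/3)·1 + (-3/2)·1 = -7/10 ≠ 1 ⇒ order 0.

0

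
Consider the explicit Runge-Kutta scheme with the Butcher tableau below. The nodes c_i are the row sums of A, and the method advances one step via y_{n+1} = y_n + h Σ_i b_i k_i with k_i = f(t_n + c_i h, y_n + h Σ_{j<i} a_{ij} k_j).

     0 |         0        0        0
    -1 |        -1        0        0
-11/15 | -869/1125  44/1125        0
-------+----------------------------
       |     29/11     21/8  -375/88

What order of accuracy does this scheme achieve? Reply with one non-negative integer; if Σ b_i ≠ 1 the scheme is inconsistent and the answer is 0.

3

b = (29/11, 21/8, -375/88)
c = (0, -1, -11/15)
Ac = (0, 0, -44/1125)
Σ b_i: 29/11·1 + 21/8·1 + (-375/88)·1 = 1 ✓
b·c: 21/8·(-1) + (-375/88)·(-11/15) = 1/2 ✓
b·c²: 21/8·1 + (-375/88)·121/225 = 1/3 ✓
b·Ac: (-375/88)·(-44/1125) = 1/6 ✓; 3 stages ⇒ order 3.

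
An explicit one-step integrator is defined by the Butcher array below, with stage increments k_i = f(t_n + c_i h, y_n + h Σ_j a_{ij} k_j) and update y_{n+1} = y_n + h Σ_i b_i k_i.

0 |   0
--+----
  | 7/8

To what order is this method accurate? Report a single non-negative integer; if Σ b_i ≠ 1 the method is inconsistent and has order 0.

0

b = (7/8)
c = (0)
Σ b_i: 7/8·1 = 7/8 ≠ 1 ⇒ order 0.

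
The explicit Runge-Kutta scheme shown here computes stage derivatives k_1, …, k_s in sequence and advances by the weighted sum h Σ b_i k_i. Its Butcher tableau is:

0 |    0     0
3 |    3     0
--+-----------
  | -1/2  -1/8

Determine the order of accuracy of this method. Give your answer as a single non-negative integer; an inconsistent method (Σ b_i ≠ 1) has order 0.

0

b = (-1/2, -1/8)
c = (0, 3)
Σ b_i: (-1/2)·1 + (-1/8)·1 = -5/8 ≠ 1 ⇒ order 0.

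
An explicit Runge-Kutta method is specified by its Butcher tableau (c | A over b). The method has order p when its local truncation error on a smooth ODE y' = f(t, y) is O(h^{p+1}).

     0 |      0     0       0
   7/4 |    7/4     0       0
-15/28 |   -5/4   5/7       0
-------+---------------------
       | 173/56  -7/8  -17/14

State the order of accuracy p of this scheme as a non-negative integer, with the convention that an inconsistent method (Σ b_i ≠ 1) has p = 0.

b = (173/56, -7/8, -17/14)
c = (0, 7/4, -15/28)
Ac = (0, 0, 5/4)
Σ b_i: 173/56·1 + (-7/8)·1 + (-17/14)·1 = 1 ✓
b·c: (-7/8)·7/4 + (-17/14)·(-15/28) = -1381/1568 ≠ 1/2 ⇒ order 1.

1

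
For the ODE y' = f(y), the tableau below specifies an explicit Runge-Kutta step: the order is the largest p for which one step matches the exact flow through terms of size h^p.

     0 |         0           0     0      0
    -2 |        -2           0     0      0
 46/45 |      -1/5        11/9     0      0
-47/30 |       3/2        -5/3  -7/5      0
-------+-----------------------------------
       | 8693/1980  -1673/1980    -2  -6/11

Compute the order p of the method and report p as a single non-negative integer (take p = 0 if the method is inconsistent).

b = (8693/1980, -1673/1980, -2, -6/11)
c = (0, -2, 46/45, -47/30)
Ac = (0, 0, -22/9, 428/225)
Σ b_i: 8693/1980·1 + (-1673/1980)·1 + (-2)·1 + (-6/11)·1 = 1 ✓
b·c: (-1673/1980)·(-2) + (-2)·46/45 + (-6/11)·(-47/30) = 1/2 ✓
b·c²: (-1673/1980)·4 + (-2)·2116/2025 + (-6/11)·2209/900 = -303317/44550 ≠ 1/3 ⇒ order 2.
b·Ac: (-2)·(-22/9) + (-6/11)·428/225 = 9532/2475 ≠ 1/6

2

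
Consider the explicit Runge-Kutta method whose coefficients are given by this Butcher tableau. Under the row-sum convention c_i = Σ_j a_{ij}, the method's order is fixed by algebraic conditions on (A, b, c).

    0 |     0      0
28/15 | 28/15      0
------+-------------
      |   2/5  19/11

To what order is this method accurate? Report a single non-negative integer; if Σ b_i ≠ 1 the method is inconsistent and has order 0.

b = (2/5, 19/11)
c = (0, 28/15)
Σ b_i: 2/5·1 + 19/11·1 = 117/55 ≠ 1 ⇒ order 0.

0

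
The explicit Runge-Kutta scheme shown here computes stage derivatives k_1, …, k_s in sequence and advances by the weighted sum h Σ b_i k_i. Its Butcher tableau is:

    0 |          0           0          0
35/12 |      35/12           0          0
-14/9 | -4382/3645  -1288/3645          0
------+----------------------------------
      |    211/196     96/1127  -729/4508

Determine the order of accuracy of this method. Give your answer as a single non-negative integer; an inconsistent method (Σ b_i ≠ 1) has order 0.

b = (211/196, 96/1127, -729/4508)
c = (0, 35/12, -14/9)
Ac = (0, 0, -2254/2187)
Σ b_i: 211/196·1 + 96/1127·1 + (-729/4508)·1 = 1 ✓
b·c: 96/1127·35/12 + (-729/4508)·(-14/9) = 1/2 ✓
b·c²: 96/1127·1225/144 + (-729/4508)·196/81 = 1/3 ✓
b·Ac: (-729/4508)·(-2254/2187) = 1/6 ✓; 3 stages ⇒ order 3.

3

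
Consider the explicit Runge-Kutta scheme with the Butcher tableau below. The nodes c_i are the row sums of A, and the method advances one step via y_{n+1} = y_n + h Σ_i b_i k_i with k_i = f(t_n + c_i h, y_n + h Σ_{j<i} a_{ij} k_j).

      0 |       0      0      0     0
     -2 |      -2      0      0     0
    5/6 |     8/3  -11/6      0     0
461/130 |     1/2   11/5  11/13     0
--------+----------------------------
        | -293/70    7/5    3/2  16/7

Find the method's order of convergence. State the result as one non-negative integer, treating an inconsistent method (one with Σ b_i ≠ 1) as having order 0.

1

b = (-293/70, 7/5, 3/2, 16/7)
c = (0, -2, 5/6, 461/130)
Ac = (0, 0, 11/3, -1441/390)
Σ b_i: (-293/70)·1 + 7/5·1 + 3/2·1 + 16/7·1 = 1 ✓
b·c: 7/5·(-2) + 3/2·5/6 + 16/7·461/130 = 11931/1820 ≠ 1/2 ⇒ order 1.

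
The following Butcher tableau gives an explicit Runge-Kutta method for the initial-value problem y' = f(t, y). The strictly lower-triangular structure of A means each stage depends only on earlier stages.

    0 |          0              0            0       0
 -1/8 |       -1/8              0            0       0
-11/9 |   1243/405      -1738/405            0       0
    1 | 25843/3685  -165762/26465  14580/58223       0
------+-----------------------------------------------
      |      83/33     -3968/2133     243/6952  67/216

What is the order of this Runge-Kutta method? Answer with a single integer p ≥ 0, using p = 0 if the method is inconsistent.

b = (83/33, -3968/2133, 243/6952, 67/216)
c = (0, -1/8, -11/9, 1)
Ac = (0, 0, 869/1620, 639/1340)
Σ b_i: 83/33·1 + (-3968/2133)·1 + 243/6952·1 + 67/216·1 = 1 ✓
b·c: (-3968/2133)·(-1/8) + 243/6952·(-11/9) + 67/216·1 = 1/2 ✓
b·c²: (-3968/2133)·1/64 + 243/6952·121/81 + 67/216·1 = 1/3 ✓
b·Ac: 243/6952·869/1620 + 67/216·639/1340 = 1/6 ✓
b·c³: (-3968/2133)·(-1/512) + 243/6952·(-1331/729) + 67/216·1 = 1/4 ✓
b·(c∘Ac): 243/6952·(-9559/14580) + 67/216·639/1340 = 1/8 ✓
b·Ac²: 243/6952·(-869/12960) + 67/216·2961/10720 = 1/12 ✓
b·A²c: 67/216·9/67 = 1/24 ✓; 4 stages ⇒ order 4.

4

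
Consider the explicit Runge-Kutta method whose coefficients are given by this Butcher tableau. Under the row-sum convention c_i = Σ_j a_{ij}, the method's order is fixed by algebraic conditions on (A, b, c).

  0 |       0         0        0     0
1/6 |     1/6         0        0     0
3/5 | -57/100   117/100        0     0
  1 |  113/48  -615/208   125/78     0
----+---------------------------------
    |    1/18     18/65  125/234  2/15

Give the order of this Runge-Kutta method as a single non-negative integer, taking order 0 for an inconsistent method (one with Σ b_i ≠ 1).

b = (1/18, 18/65, 125/234, 2/15)
c = (0, 1/6, 3/5, 1)
Ac = (0, 0, 39/200, 15/32)
Σ b_i: 1/18·1 + 18/65·1 + 125/234·1 + 2/15·1 = 1 ✓
b·c: 18/65·1/6 + 125/234·3/5 + 2/15·1 = 1/2 ✓
b·c²: 18/65·1/36 + 125/234·9/25 + 2/15·1 = 1/3 ✓
b·Ac: 125/234·39/200 + 2/15·15/32 = 1/6 ✓
b·c³: 18/65·1/216 + 125/234·27/125 + 2/15·1 = 1/4 ✓
b·(c∘Ac): 125/234·117/1000 + 2/15·15/32 = 1/8 ✓
b·Ac²: 125/234·13/400 + 2/15·95/192 = 1/12 ✓
b·A²c: 2/15·5/16 = 1/24 ✓; 4 stages ⇒ order 4.

4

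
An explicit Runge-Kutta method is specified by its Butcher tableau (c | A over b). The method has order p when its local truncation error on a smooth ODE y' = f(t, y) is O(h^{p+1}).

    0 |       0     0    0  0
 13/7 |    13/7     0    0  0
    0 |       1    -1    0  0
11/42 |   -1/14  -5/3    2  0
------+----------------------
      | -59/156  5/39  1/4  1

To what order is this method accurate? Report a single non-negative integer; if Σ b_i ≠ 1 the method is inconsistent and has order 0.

b = (-59/156, 5/39, 1/4, 1)
c = (0, 13/7, 0, 11/42)
Ac = (0, 0, -13/7, -65/21)
Σ b_i: (-59/156)·1 + 5/39·1 + 1/4·1 + 1·1 = 1 ✓
b·c: 5/39·13/7 + 1·11/42 = 1/2 ✓
b·c²: 5/39·169/49 + 1·121/1764 = 901/1764 ≠ 1/3 ⇒ order 2.
b·Ac: 1/4·(-13/7) + 1·(-65/21) = -299/84 ≠ 1/6

2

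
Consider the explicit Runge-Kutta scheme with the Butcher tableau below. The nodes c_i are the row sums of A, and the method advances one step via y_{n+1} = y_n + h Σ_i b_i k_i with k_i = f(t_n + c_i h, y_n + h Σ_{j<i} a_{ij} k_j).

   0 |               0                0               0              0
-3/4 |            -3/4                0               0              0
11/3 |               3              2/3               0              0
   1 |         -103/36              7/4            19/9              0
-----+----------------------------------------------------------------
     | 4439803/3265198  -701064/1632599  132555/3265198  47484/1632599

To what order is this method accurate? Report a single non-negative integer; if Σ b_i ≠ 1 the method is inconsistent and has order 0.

3

b = (4439803/3265198, -701064/1632599, 132555/3265198, 47484/1632599)
c = (0, -3/4, 11/3, 1)
Ac = (0, 0, -1/2, 2777/432)
Σ b_i: 4439803/3265198·1 + (-701064/1632599)·1 + 132555/3265198·1 + 47484/1632599·1 = 1 ✓
b·c: (-701064/1632599)·(-3/4) + 132555/3265198·11/3 + 47484/1632599·1 = 1/2 ✓
b·c²: (-701064/1632599)·9/16 + 132555/3265198·121/9 + 47484/1632599·1 = 1/3 ✓
b·Ac: 132555/3265198·(-1/2) + 47484/1632599·2777/432 = 1/6 ✓
b·c³: (-701064/1632599)·(-27/64) + 132555/3265198·1331/27 + 47484/1632599·1 = 259954607/117547128 ≠ 1/4 ⇒ order 3.
b·(c∘Ac): 132555/3265198·(-11/6) + 47484/1632599·2777/432 = 1102379/9795594 ≠ 1/8
b·Ac²: 132555/3265198·3/8 + 47484/1632599·152239/5184 = 102191113/117547128 ≠ 1/12
b·A²c: 47484/1632599·(-19/18) = -50122/1632599 ≠ 1/24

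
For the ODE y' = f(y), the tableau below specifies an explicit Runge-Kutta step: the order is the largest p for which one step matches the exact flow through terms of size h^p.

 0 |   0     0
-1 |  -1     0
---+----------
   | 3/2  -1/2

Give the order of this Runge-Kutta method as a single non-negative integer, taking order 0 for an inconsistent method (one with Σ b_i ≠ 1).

b = (3/2, -1/2)
c = (0, -1)
Σ b_i: 3/2·1 + (-1/2)·1 = 1 ✓
b·c: (-1/2)·(-1) = 1/2 ✓; 2 stages ⇒ order 2.

2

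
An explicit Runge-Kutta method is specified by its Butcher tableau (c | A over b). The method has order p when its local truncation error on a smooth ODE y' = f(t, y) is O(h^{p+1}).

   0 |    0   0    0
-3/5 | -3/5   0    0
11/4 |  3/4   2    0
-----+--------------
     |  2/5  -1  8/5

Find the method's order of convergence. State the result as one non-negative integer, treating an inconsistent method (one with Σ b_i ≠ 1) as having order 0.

1

b = (2/5, -1, 8/5)
c = (0, -3/5, 11/4)
Ac = (0, 0, -6/5)
Σ b_i: 2/5·1 + (-1)·1 + 8/5·1 = 1 ✓
b·c: (-1)·(-3/5) + 8/5·11/4 = 5 ≠ 1/2 ⇒ order 1.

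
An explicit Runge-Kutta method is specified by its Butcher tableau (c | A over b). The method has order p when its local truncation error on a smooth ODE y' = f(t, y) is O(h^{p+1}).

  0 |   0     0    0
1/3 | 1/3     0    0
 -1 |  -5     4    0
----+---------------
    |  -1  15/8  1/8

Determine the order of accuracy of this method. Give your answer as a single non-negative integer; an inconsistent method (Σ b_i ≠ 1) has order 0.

b = (-1, 15/8, 1/8)
c = (0, 1/3, -1)
Ac = (0, 0, 4/3)
Σ b_i: (-1)·1 + 15/8·1 + 1/8·1 = 1 ✓
b·c: 15/8·1/3 + 1/8·(-1) = 1/2 ✓
b·c²: 15/8·1/9 + 1/8·1 = 1/3 ✓
b·Ac: 1/8·4/3 = 1/6 ✓; 3 stages ⇒ order 3.

3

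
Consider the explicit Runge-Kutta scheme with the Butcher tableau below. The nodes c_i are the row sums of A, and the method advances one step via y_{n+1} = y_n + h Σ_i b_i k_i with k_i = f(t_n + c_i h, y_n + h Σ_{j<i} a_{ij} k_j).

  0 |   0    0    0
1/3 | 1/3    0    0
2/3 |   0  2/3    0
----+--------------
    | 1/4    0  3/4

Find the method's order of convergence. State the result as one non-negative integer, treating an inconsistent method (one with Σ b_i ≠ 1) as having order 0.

3

b = (1/4, 0, 3/4)
c = (0, 1/3, 2/3)
Ac = (0, 0, 2/9)
Σ b_i: 1/4·1 + 3/4·1 = 1 ✓
b·c: 3/4·2/3 = 1/2 ✓
b·c²: 3/4·4/9 = 1/3 ✓
b·Ac: 3/4·2/9 = 1/6 ✓; 3 stages ⇒ order 3.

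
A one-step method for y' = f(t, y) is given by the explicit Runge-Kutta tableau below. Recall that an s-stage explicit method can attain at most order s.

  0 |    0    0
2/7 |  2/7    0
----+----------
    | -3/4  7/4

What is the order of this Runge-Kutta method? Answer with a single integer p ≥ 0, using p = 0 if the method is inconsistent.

b = (-3/4, 7/4)
c = (0, 2/7)
Σ b_i: (-3/4)·1 + 7/4·1 = 1 ✓
b·c: 7/4·2/7 = 1/2 ✓; 2 stages ⇒ order 2.

2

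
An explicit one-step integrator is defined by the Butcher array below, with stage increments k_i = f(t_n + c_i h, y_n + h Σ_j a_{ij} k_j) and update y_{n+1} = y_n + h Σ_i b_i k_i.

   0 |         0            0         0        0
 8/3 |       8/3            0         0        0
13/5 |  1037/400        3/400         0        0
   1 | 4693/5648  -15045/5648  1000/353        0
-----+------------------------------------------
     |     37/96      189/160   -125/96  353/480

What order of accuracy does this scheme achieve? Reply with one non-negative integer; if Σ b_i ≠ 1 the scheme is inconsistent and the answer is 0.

b = (37/96, 189/160, -125/96, 353/480)
c = (0, 8/3, 13/5, 1)
Ac = (0, 0, 1/50, 185/706)
Σ b_i: 37/96·1 + 189/160·1 + (-125/96)·1 + 353/480·1 = 1 ✓
b·c: 189/160·8/3 + (-125/96)·13/5 + 353/480·1 = 1/2 ✓
b·c²: 189/160·64/9 + (-125/96)·169/25 + 353/480·1 = 1/3 ✓
b·Ac: (-125/96)·1/50 + 353/480·185/706 = 1/6 ✓
b·c³: 189/160·512/27 + (-125/96)·2197/125 + 353/480·1 = 1/4 ✓
b·(c∘Ac): (-125/96)·13/250 + 353/480·185/706 = 1/8 ✓
b·Ac²: (-125/96)·4/75 + 353/480·220/1059 = 1/12 ✓
b·A²c: 353/480·20/353 = 1/24 ✓; 4 stages ⇒ order 4.

4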